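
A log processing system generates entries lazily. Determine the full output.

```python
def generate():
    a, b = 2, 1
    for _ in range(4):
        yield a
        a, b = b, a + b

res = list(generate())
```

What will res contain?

Step 1: Fibonacci-like sequence starting with a=2, b=1:
  Iteration 1: yield a=2, then a,b = 1,3
  Iteration 2: yield a=1, then a,b = 3,4
  Iteration 3: yield a=3, then a,b = 4,7
  Iteration 4: yield a=4, then a,b = 7,11
Therefore res = [2, 1, 3, 4].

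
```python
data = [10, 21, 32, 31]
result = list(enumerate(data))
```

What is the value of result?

Step 1: enumerate pairs each element with its index:
  (0, 10)
  (1, 21)
  (2, 32)
  (3, 31)
Therefore result = [(0, 10), (1, 21), (2, 32), (3, 31)].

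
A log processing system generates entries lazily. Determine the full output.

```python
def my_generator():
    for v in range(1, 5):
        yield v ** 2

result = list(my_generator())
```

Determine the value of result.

Step 1: For each v in range(1, 5), yield v**2:
  v=1: yield 1**2 = 1
  v=2: yield 2**2 = 4
  v=3: yield 3**2 = 9
  v=4: yield 4**2 = 16
Therefore result = [1, 4, 9, 16].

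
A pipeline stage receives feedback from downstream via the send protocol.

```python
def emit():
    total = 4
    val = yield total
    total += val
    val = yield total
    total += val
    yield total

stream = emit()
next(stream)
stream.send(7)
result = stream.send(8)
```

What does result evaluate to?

Step 1: next() -> yield total=4.
Step 2: send(7) -> val=7, total = 4+7 = 11, yield 11.
Step 3: send(8) -> val=8, total = 11+8 = 19, yield 19.
Therefore result = 19.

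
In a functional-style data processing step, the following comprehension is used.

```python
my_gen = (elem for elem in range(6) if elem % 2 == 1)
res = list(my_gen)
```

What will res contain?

Step 1: Filter range(6) keeping only odd values:
  elem=0: even, excluded
  elem=1: odd, included
  elem=2: even, excluded
  elem=3: odd, included
  elem=4: even, excluded
  elem=5: odd, included
Therefore res = [1, 3, 5].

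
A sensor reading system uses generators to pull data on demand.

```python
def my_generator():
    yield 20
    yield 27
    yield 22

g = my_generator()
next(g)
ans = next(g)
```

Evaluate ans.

Step 1: my_generator() creates a generator.
Step 2: next(g) yields 20 (consumed and discarded).
Step 3: next(g) yields 27, assigned to ans.
Therefore ans = 27.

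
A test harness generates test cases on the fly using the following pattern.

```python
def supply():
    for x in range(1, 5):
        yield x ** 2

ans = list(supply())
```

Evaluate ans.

Step 1: For each x in range(1, 5), yield x**2:
  x=1: yield 1**2 = 1
  x=2: yield 2**2 = 4
  x=3: yield 3**2 = 9
  x=4: yield 4**2 = 16
Therefore ans = [1, 4, 9, 16].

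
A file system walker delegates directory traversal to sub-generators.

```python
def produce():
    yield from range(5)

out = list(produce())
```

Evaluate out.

Step 1: yield from delegates to the iterable, yielding each element.
Step 2: Collected values: [0, 1, 2, 3, 4].
Therefore out = [0, 1, 2, 3, 4].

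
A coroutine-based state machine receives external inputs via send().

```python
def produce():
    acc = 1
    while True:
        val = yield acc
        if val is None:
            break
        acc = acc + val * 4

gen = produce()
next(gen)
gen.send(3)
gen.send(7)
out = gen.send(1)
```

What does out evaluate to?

Step 1: next() -> yield acc=1.
Step 2: send(3) -> val=3, acc = 1 + 3*4 = 13, yield 13.
Step 3: send(7) -> val=7, acc = 13 + 7*4 = 41, yield 41.
Step 4: send(1) -> val=1, acc = 41 + 1*4 = 45, yield 45.
Therefore out = 45.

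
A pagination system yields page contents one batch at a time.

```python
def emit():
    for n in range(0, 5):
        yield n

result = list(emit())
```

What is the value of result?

Step 1: The generator yields each value from range(0, 5).
Step 2: list() consumes all yields: [0, 1, 2, 3, 4].
Therefore result = [0, 1, 2, 3, 4].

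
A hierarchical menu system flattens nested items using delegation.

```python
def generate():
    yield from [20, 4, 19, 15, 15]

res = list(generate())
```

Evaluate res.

Step 1: yield from delegates to the iterable, yielding each element.
Step 2: Collected values: [20, 4, 19, 15, 15].
Therefore res = [20, 4, 19, 15, 15].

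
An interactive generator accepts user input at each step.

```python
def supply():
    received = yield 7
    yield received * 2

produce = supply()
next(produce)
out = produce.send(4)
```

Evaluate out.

Step 1: next(produce) advances to first yield, producing 7.
Step 2: send(4) resumes, received = 4.
Step 3: yield received * 2 = 4 * 2 = 8.
Therefore out = 8.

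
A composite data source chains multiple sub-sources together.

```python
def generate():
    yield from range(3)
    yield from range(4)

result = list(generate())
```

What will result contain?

Step 1: Trace yields in order:
  yield 0
  yield 1
  yield 2
  yield 0
  yield 1
  yield 2
  yield 3
Therefore result = [0, 1, 2, 0, 1, 2, 3].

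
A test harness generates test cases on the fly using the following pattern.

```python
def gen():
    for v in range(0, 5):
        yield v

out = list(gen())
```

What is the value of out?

Step 1: The generator yields each value from range(0, 5).
Step 2: list() consumes all yields: [0, 1, 2, 3, 4].
Therefore out = [0, 1, 2, 3, 4].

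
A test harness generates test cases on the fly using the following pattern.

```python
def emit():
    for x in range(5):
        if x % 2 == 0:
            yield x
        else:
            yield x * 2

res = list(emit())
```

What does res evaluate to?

Step 1: For each x in range(5), yield x if even, else x*2:
  x=0 (even): yield 0
  x=1 (odd): yield 1*2 = 2
  x=2 (even): yield 2
  x=3 (odd): yield 3*2 = 6
  x=4 (even): yield 4
Therefore res = [0, 2, 2, 6, 4].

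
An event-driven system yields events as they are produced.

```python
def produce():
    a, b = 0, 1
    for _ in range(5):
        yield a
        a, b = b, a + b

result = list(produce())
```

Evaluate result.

Step 1: Fibonacci-like sequence starting with a=0, b=1:
  Iteration 1: yield a=0, then a,b = 1,1
  Iteration 2: yield a=1, then a,b = 1,2
  Iteration 3: yield a=1, then a,b = 2,3
  Iteration 4: yield a=2, then a,b = 3,5
  Iteration 5: yield a=3, then a,b = 5,8
Therefore result = [0, 1, 1, 2, 3].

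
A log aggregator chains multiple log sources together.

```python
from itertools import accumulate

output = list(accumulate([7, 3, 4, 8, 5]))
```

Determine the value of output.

Step 1: accumulate computes running sums:
  + 7 = 7
  + 3 = 10
  + 4 = 14
  + 8 = 22
  + 5 = 27
Therefore output = [7, 10, 14, 22, 27].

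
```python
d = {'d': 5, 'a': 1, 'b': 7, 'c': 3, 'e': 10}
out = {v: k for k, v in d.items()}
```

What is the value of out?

Step 1: Invert dict (swap keys and values):
  'd': 5 -> 5: 'd'
  'a': 1 -> 1: 'a'
  'b': 7 -> 7: 'b'
  'c': 3 -> 3: 'c'
  'e': 10 -> 10: 'e'
Therefore out = {5: 'd', 1: 'a', 7: 'b', 3: 'c', 10: 'e'}.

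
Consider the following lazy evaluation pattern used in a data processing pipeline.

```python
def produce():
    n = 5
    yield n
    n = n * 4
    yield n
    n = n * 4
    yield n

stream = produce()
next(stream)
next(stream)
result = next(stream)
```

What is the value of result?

Step 1: Trace through generator execution:
  Yield 1: n starts at 5, yield 5
  Yield 2: n = 5 * 4 = 20, yield 20
  Yield 3: n = 20 * 4 = 80, yield 80
Step 2: First next() gets 5, second next() gets the second value, third next() yields 80.
Therefore result = 80.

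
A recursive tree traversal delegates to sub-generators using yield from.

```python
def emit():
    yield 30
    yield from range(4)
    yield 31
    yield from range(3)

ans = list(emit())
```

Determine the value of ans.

Step 1: Trace yields in order:
  yield 30
  yield 0
  yield 1
  yield 2
  yield 3
  yield 31
  yield 0
  yield 1
  yield 2
Therefore ans = [30, 0, 1, 2, 3, 31, 0, 1, 2].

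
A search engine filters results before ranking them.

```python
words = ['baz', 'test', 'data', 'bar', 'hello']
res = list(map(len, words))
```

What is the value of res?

Step 1: Map len() to each word:
  'baz' -> 3
  'test' -> 4
  'data' -> 4
  'bar' -> 3
  'hello' -> 5
Therefore res = [3, 4, 4, 3, 5].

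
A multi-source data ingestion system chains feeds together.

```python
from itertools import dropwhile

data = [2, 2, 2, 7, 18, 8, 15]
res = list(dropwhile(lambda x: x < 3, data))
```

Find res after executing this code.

Step 1: dropwhile drops elements while < 3:
  2 < 3: dropped
  2 < 3: dropped
  2 < 3: dropped
  7: kept (dropping stopped)
Step 2: Remaining elements kept regardless of condition.
Therefore res = [7, 18, 8, 15].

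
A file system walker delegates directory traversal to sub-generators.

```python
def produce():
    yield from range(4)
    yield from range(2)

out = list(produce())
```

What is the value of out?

Step 1: Trace yields in order:
  yield 0
  yield 1
  yield 2
  yield 3
  yield 0
  yield 1
Therefore out = [0, 1, 2, 3, 0, 1].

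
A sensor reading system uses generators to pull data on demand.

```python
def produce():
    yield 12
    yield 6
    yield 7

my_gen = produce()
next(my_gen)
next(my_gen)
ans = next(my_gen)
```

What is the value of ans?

Step 1: produce() creates a generator.
Step 2: next(my_gen) yields 12 (consumed and discarded).
Step 3: next(my_gen) yields 6 (consumed and discarded).
Step 4: next(my_gen) yields 7, assigned to ans.
Therefore ans = 7.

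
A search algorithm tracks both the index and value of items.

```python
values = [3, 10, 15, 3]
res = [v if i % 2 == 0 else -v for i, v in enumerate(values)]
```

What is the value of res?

Step 1: For each (i, v), keep v if i is even, negate if odd:
  i=0 (even): keep 3
  i=1 (odd): negate to -10
  i=2 (even): keep 15
  i=3 (odd): negate to -3
Therefore res = [3, -10, 15, -3].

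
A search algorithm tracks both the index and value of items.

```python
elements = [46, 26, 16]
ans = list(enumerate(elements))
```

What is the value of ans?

Step 1: enumerate pairs each element with its index:
  (0, 46)
  (1, 26)
  (2, 16)
Therefore ans = [(0, 46), (1, 26), (2, 16)].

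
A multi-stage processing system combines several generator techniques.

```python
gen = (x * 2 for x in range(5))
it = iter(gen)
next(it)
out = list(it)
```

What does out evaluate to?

Step 1: Generator produces [0, 2, 4, 6, 8].
Step 2: next(it) consumes first element (0).
Step 3: list(it) collects remaining: [2, 4, 6, 8].
Therefore out = [2, 4, 6, 8].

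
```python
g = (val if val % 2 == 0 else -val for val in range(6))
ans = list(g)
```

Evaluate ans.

Step 1: For each val in range(6), yield val if even, else -val:
  val=0: even, yield 0
  val=1: odd, yield -1
  val=2: even, yield 2
  val=3: odd, yield -3
  val=4: even, yield 4
  val=5: odd, yield -5
Therefore ans = [0, -1, 2, -3, 4, -5].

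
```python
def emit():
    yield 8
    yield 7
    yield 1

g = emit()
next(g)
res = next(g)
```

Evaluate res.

Step 1: emit() creates a generator.
Step 2: next(g) yields 8 (consumed and discarded).
Step 3: next(g) yields 7, assigned to res.
Therefore res = 7.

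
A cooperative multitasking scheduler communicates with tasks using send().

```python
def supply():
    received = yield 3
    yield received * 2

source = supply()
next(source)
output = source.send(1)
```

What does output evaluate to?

Step 1: next(source) advances to first yield, producing 3.
Step 2: send(1) resumes, received = 1.
Step 3: yield received * 2 = 1 * 2 = 2.
Therefore output = 2.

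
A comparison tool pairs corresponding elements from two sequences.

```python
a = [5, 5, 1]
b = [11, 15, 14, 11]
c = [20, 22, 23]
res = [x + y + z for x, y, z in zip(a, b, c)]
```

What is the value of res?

Step 1: zip three lists (truncates to shortest, len=3):
  5 + 11 + 20 = 36
  5 + 15 + 22 = 42
  1 + 14 + 23 = 38
Therefore res = [36, 42, 38].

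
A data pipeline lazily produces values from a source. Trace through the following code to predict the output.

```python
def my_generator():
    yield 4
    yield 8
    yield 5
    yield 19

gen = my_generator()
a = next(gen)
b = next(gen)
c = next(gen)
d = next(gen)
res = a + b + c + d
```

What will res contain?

Step 1: Create generator and consume all values:
  a = next(gen) = 4
  b = next(gen) = 8
  c = next(gen) = 5
  d = next(gen) = 19
Step 2: res = 4 + 8 + 5 + 19 = 36.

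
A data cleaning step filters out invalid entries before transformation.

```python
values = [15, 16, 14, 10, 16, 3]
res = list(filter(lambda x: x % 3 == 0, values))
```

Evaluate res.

Step 1: Filter elements divisible by 3:
  15 % 3 = 0: kept
  16 % 3 = 1: removed
  14 % 3 = 2: removed
  10 % 3 = 1: removed
  16 % 3 = 1: removed
  3 % 3 = 0: kept
Therefore res = [15, 3].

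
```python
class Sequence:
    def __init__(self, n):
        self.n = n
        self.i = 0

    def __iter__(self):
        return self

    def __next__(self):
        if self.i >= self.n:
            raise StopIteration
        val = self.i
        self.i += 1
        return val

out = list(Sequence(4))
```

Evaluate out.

Step 1: Sequence(4) creates an iterator counting 0 to 3.
Step 2: list() consumes all values: [0, 1, 2, 3].
Therefore out = [0, 1, 2, 3].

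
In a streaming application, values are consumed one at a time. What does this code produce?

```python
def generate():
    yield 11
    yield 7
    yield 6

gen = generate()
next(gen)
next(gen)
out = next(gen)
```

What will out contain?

Step 1: generate() creates a generator.
Step 2: next(gen) yields 11 (consumed and discarded).
Step 3: next(gen) yields 7 (consumed and discarded).
Step 4: next(gen) yields 6, assigned to out.
Therefore out = 6.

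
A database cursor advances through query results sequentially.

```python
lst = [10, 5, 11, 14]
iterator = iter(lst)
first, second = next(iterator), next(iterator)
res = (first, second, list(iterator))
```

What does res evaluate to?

Step 1: Create iterator over [10, 5, 11, 14].
Step 2: first = 10, second = 5.
Step 3: Remaining elements: [11, 14].
Therefore res = (10, 5, [11, 14]).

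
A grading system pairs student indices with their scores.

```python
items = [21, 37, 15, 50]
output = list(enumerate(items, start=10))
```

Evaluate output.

Step 1: enumerate with start=10:
  (10, 21)
  (11, 37)
  (12, 15)
  (13, 50)
Therefore output = [(10, 21), (11, 37), (12, 15), (13, 50)].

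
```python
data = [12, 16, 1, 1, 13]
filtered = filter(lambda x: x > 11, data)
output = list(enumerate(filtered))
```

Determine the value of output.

Step 1: Filter [12, 16, 1, 1, 13] for > 11: [12, 16, 13].
Step 2: enumerate re-indexes from 0: [(0, 12), (1, 16), (2, 13)].
Therefore output = [(0, 12), (1, 16), (2, 13)].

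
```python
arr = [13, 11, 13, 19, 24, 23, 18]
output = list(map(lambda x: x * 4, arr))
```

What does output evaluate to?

Step 1: Apply lambda x: x * 4 to each element:
  13 -> 52
  11 -> 44
  13 -> 52
  19 -> 76
  24 -> 96
  23 -> 92
  18 -> 72
Therefore output = [52, 44, 52, 76, 96, 92, 72].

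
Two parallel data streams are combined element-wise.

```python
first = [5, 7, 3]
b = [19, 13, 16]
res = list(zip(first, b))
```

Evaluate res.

Step 1: zip pairs elements at same index:
  Index 0: (5, 19)
  Index 1: (7, 13)
  Index 2: (3, 16)
Therefore res = [(5, 19), (7, 13), (3, 16)].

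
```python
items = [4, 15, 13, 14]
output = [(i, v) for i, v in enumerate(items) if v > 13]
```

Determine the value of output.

Step 1: Filter enumerate([4, 15, 13, 14]) keeping v > 13:
  (0, 4): 4 <= 13, excluded
  (1, 15): 15 > 13, included
  (2, 13): 13 <= 13, excluded
  (3, 14): 14 > 13, included
Therefore output = [(1, 15), (3, 14)].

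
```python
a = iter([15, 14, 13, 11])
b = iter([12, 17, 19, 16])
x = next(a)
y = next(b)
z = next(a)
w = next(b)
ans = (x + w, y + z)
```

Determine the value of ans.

Step 1: a iterates [15, 14, 13, 11], b iterates [12, 17, 19, 16].
Step 2: x = next(a) = 15, y = next(b) = 12.
Step 3: z = next(a) = 14, w = next(b) = 17.
Step 4: ans = (15 + 17, 12 + 14) = (32, 26).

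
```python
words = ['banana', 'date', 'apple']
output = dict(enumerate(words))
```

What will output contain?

Step 1: enumerate pairs indices with words:
  0 -> 'banana'
  1 -> 'date'
  2 -> 'apple'
Therefore output = {0: 'banana', 1: 'date', 2: 'apple'}.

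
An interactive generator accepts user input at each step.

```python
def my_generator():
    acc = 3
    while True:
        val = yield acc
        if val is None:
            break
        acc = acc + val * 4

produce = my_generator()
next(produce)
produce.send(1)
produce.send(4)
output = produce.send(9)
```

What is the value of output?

Step 1: next() -> yield acc=3.
Step 2: send(1) -> val=1, acc = 3 + 1*4 = 7, yield 7.
Step 3: send(4) -> val=4, acc = 7 + 4*4 = 23, yield 23.
Step 4: send(9) -> val=9, acc = 23 + 9*4 = 59, yield 59.
Therefore output = 59.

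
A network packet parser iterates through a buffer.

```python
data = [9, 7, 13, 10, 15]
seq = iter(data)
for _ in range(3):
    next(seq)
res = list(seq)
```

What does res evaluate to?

Step 1: Create iterator over [9, 7, 13, 10, 15].
Step 2: Advance 3 positions (consuming [9, 7, 13]).
Step 3: list() collects remaining elements: [10, 15].
Therefore res = [10, 15].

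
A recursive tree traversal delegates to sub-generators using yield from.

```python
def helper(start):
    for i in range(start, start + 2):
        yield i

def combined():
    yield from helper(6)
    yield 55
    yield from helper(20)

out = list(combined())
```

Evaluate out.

Step 1: combined() delegates to helper(6):
  yield 6
  yield 7
Step 2: yield 55
Step 3: Delegates to helper(20):
  yield 20
  yield 21
Therefore out = [6, 7, 55, 20, 21].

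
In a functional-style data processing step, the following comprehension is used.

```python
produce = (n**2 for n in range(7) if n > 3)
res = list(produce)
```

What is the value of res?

Step 1: For range(7), keep n > 3, then square:
  n=0: 0 <= 3, excluded
  n=1: 1 <= 3, excluded
  n=2: 2 <= 3, excluded
  n=3: 3 <= 3, excluded
  n=4: 4 > 3, yield 4**2 = 16
  n=5: 5 > 3, yield 5**2 = 25
  n=6: 6 > 3, yield 6**2 = 36
Therefore res = [16, 25, 36].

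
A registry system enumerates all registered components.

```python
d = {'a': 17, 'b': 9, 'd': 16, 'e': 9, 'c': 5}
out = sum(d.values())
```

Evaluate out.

Step 1: d.values() = [17, 9, 16, 9, 5].
Step 2: sum = 56.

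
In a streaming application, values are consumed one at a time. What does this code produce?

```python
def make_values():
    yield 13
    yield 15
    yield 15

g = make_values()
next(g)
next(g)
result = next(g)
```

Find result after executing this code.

Step 1: make_values() creates a generator.
Step 2: next(g) yields 13 (consumed and discarded).
Step 3: next(g) yields 15 (consumed and discarded).
Step 4: next(g) yields 15, assigned to result.
Therefore result = 15.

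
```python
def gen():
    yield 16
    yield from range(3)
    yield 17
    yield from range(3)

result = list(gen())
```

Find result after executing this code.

Step 1: Trace yields in order:
  yield 16
  yield 0
  yield 1
  yield 2
  yield 17
  yield 0
  yield 1
  yield 2
Therefore result = [16, 0, 1, 2, 17, 0, 1, 2].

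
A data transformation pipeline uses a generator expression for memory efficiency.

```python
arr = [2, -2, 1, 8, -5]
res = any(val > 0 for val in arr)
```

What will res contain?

Step 1: Check val > 0 for each element in [2, -2, 1, 8, -5]:
  2 > 0: True
  -2 > 0: False
  1 > 0: True
  8 > 0: True
  -5 > 0: False
Step 2: any() returns True.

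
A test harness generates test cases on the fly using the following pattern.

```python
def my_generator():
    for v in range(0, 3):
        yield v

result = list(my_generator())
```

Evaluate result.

Step 1: The generator yields each value from range(0, 3).
Step 2: list() consumes all yields: [0, 1, 2].
Therefore result = [0, 1, 2].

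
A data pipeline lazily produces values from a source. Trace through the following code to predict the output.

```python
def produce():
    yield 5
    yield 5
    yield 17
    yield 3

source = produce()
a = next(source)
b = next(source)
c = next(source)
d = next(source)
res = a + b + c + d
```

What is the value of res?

Step 1: Create generator and consume all values:
  a = next(source) = 5
  b = next(source) = 5
  c = next(source) = 17
  d = next(source) = 3
Step 2: res = 5 + 5 + 17 + 3 = 30.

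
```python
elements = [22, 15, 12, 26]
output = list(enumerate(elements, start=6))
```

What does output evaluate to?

Step 1: enumerate with start=6:
  (6, 22)
  (7, 15)
  (8, 12)
  (9, 26)
Therefore output = [(6, 22), (7, 15), (8, 12), (9, 26)].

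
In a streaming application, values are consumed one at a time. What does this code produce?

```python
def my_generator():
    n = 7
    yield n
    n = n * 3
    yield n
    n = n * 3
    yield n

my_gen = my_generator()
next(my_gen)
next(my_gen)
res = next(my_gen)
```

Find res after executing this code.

Step 1: Trace through generator execution:
  Yield 1: n starts at 7, yield 7
  Yield 2: n = 7 * 3 = 21, yield 21
  Yield 3: n = 21 * 3 = 63, yield 63
Step 2: First next() gets 7, second next() gets the second value, third next() yields 63.
Therefore res = 63.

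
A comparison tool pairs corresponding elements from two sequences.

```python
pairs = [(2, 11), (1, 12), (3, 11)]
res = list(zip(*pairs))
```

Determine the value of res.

Step 1: zip(*pairs) transposes: unzips [(2, 11), (1, 12), (3, 11)] into separate sequences.
Step 2: First elements: (2, 1, 3), second elements: (11, 12, 11).
Therefore res = [(2, 1, 3), (11, 12, 11)].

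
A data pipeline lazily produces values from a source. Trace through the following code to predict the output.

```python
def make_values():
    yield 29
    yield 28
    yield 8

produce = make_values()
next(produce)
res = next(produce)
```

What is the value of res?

Step 1: make_values() creates a generator.
Step 2: next(produce) yields 29 (consumed and discarded).
Step 3: next(produce) yields 28, assigned to res.
Therefore res = 28.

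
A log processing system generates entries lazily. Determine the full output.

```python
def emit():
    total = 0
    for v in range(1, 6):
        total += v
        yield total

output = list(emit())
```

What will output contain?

Step 1: Generator accumulates running sum:
  v=1: total = 1, yield 1
  v=2: total = 3, yield 3
  v=3: total = 6, yield 6
  v=4: total = 10, yield 10
  v=5: total = 15, yield 15
Therefore output = [1, 3, 6, 10, 15].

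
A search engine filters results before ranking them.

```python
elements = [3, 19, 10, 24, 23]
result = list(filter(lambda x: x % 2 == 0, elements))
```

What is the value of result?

Step 1: Filter elements divisible by 2:
  3 % 2 = 1: removed
  19 % 2 = 1: removed
  10 % 2 = 0: kept
  24 % 2 = 0: kept
  23 % 2 = 1: removed
Therefore result = [10, 24].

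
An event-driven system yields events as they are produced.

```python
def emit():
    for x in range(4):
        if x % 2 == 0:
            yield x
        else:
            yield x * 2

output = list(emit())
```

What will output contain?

Step 1: For each x in range(4), yield x if even, else x*2:
  x=0 (even): yield 0
  x=1 (odd): yield 1*2 = 2
  x=2 (even): yield 2
  x=3 (odd): yield 3*2 = 6
Therefore output = [0, 2, 2, 6].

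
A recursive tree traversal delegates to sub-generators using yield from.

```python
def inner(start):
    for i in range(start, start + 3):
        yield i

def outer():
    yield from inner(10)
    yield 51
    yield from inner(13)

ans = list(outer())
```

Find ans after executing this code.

Step 1: outer() delegates to inner(10):
  yield 10
  yield 11
  yield 12
Step 2: yield 51
Step 3: Delegates to inner(13):
  yield 13
  yield 14
  yield 15
Therefore ans = [10, 11, 12, 51, 13, 14, 15].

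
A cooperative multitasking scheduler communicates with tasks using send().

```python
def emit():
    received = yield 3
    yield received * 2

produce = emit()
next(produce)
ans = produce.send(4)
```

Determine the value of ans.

Step 1: next(produce) advances to first yield, producing 3.
Step 2: send(4) resumes, received = 4.
Step 3: yield received * 2 = 4 * 2 = 8.
Therefore ans = 8.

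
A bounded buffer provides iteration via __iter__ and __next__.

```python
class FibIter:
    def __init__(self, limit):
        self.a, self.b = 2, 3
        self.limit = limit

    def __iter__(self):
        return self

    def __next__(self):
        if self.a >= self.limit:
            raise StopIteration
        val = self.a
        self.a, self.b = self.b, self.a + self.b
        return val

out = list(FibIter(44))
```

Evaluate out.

Step 1: Fibonacci-like sequence (a=2, b=3) until >= 44:
  Yield 2, then a,b = 3,5
  Yield 3, then a,b = 5,8
  Yield 5, then a,b = 8,13
  Yield 8, then a,b = 13,21
  Yield 13, then a,b = 21,34
  Yield 21, then a,b = 34,55
  Yield 34, then a,b = 55,89
Step 2: 55 >= 44, stop.
Therefore out = [2, 3, 5, 8, 13, 21, 34].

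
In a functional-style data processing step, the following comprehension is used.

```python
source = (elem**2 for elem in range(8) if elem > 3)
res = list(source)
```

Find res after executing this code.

Step 1: For range(8), keep elem > 3, then square:
  elem=0: 0 <= 3, excluded
  elem=1: 1 <= 3, excluded
  elem=2: 2 <= 3, excluded
  elem=3: 3 <= 3, excluded
  elem=4: 4 > 3, yield 4**2 = 16
  elem=5: 5 > 3, yield 5**2 = 25
  elem=6: 6 > 3, yield 6**2 = 36
  elem=7: 7 > 3, yield 7**2 = 49
Therefore res = [16, 25, 36, 49].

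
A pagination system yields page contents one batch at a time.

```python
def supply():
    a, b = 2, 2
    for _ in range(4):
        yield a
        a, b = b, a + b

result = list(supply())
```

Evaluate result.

Step 1: Fibonacci-like sequence starting with a=2, b=2:
  Iteration 1: yield a=2, then a,b = 2,4
  Iteration 2: yield a=2, then a,b = 4,6
  Iteration 3: yield a=4, then a,b = 6,10
  Iteration 4: yield a=6, then a,b = 10,16
Therefore result = [2, 2, 4, 6].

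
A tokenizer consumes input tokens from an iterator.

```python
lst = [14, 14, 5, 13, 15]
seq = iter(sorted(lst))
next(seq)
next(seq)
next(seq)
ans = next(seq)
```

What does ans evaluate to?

Step 1: sorted([14, 14, 5, 13, 15]) = [5, 13, 14, 14, 15].
Step 2: Create iterator and skip 3 elements.
Step 3: next() returns 14.
Therefore ans = 14.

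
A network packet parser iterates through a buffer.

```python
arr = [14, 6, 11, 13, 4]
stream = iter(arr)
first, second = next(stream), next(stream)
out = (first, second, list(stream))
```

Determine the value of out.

Step 1: Create iterator over [14, 6, 11, 13, 4].
Step 2: first = 14, second = 6.
Step 3: Remaining elements: [11, 13, 4].
Therefore out = (14, 6, [11, 13, 4]).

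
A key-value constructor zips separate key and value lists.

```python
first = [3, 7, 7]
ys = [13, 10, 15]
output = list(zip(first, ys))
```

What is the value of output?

Step 1: zip pairs elements at same index:
  Index 0: (3, 13)
  Index 1: (7, 10)
  Index 2: (7, 15)
Therefore output = [(3, 13), (7, 10), (7, 15)].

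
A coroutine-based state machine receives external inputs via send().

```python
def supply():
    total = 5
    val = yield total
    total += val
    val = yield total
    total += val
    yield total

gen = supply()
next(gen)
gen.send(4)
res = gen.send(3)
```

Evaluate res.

Step 1: next() -> yield total=5.
Step 2: send(4) -> val=4, total = 5+4 = 9, yield 9.
Step 3: send(3) -> val=3, total = 9+3 = 12, yield 12.
Therefore res = 12.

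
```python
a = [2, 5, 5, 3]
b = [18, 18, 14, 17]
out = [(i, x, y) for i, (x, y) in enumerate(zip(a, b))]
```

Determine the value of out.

Step 1: enumerate(zip(a, b)) gives index with paired elements:
  i=0: (2, 18)
  i=1: (5, 18)
  i=2: (5, 14)
  i=3: (3, 17)
Therefore out = [(0, 2, 18), (1, 5, 18), (2, 5, 14), (3, 3, 17)].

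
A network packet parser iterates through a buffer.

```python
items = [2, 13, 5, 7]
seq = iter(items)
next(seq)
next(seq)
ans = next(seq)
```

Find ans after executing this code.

Step 1: Create iterator over [2, 13, 5, 7].
Step 2: next() consumes 2.
Step 3: next() consumes 13.
Step 4: next() returns 5.
Therefore ans = 5.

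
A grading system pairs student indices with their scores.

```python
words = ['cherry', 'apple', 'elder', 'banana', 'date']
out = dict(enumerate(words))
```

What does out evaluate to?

Step 1: enumerate pairs indices with words:
  0 -> 'cherry'
  1 -> 'apple'
  2 -> 'elder'
  3 -> 'banana'
  4 -> 'date'
Therefore out = {0: 'cherry', 1: 'apple', 2: 'elder', 3: 'banana', 4: 'date'}.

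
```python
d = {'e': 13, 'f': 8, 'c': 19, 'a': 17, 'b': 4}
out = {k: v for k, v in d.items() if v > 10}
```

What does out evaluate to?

Step 1: Filter items where value > 10:
  'e': 13 > 10: kept
  'f': 8 <= 10: removed
  'c': 19 > 10: kept
  'a': 17 > 10: kept
  'b': 4 <= 10: removed
Therefore out = {'e': 13, 'c': 19, 'a': 17}.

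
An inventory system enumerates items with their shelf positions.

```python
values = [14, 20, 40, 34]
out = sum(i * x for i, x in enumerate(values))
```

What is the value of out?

Step 1: Compute i * x for each (i, x) in enumerate([14, 20, 40, 34]):
  i=0, x=14: 0*14 = 0
  i=1, x=20: 1*20 = 20
  i=2, x=40: 2*40 = 80
  i=3, x=34: 3*34 = 102
Step 2: sum = 0 + 20 + 80 + 102 = 202.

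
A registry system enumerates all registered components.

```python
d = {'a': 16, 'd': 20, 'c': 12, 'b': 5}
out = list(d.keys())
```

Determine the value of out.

Step 1: d.keys() returns the dictionary keys in insertion order.
Therefore out = ['a', 'd', 'c', 'b'].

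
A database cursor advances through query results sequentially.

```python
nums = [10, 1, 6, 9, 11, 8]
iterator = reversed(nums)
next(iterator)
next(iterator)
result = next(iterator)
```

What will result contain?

Step 1: reversed([10, 1, 6, 9, 11, 8]) gives iterator: [8, 11, 9, 6, 1, 10].
Step 2: First next() = 8, second next() = 11.
Step 3: Third next() = 9.
Therefore result = 9.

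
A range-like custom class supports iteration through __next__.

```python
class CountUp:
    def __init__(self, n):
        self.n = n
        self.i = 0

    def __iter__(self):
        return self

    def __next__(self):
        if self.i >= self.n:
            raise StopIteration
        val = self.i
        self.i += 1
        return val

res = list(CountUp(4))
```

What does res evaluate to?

Step 1: CountUp(4) creates an iterator counting 0 to 3.
Step 2: list() consumes all values: [0, 1, 2, 3].
Therefore res = [0, 1, 2, 3].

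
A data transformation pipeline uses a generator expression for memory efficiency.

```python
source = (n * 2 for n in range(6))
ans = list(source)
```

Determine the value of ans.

Step 1: For each n in range(6), compute n*2:
  n=0: 0*2 = 0
  n=1: 1*2 = 2
  n=2: 2*2 = 4
  n=3: 3*2 = 6
  n=4: 4*2 = 8
  n=5: 5*2 = 10
Therefore ans = [0, 2, 4, 6, 8, 10].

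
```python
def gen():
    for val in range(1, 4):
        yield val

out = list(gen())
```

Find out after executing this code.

Step 1: The generator yields each value from range(1, 4).
Step 2: list() consumes all yields: [1, 2, 3].
Therefore out = [1, 2, 3].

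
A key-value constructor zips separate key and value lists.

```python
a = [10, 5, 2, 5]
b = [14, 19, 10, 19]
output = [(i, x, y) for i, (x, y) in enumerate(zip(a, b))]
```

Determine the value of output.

Step 1: enumerate(zip(a, b)) gives index with paired elements:
  i=0: (10, 14)
  i=1: (5, 19)
  i=2: (2, 10)
  i=3: (5, 19)
Therefore output = [(0, 10, 14), (1, 5, 19), (2, 2, 10), (3, 5, 19)].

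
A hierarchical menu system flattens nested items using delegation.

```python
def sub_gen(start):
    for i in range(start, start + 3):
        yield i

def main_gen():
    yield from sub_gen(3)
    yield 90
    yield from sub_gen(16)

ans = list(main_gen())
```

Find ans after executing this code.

Step 1: main_gen() delegates to sub_gen(3):
  yield 3
  yield 4
  yield 5
Step 2: yield 90
Step 3: Delegates to sub_gen(16):
  yield 16
  yield 17
  yield 18
Therefore ans = [3, 4, 5, 90, 16, 17, 18].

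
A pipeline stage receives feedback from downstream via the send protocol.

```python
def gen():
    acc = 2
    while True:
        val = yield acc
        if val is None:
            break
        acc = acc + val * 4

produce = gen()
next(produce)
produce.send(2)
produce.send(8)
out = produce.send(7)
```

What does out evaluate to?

Step 1: next() -> yield acc=2.
Step 2: send(2) -> val=2, acc = 2 + 2*4 = 10, yield 10.
Step 3: send(8) -> val=8, acc = 10 + 8*4 = 42, yield 42.
Step 4: send(7) -> val=7, acc = 42 + 7*4 = 70, yield 70.
Therefore out = 70.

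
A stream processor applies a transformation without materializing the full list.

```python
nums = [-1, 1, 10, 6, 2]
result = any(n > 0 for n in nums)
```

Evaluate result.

Step 1: Check n > 0 for each element in [-1, 1, 10, 6, 2]:
  -1 > 0: False
  1 > 0: True
  10 > 0: True
  6 > 0: True
  2 > 0: True
Step 2: any() returns True.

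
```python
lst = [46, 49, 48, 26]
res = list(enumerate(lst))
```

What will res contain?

Step 1: enumerate pairs each element with its index:
  (0, 46)
  (1, 49)
  (2, 48)
  (3, 26)
Therefore res = [(0, 46), (1, 49), (2, 48), (3, 26)].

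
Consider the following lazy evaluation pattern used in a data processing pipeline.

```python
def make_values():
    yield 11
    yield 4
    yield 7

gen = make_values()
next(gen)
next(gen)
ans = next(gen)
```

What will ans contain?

Step 1: make_values() creates a generator.
Step 2: next(gen) yields 11 (consumed and discarded).
Step 3: next(gen) yields 4 (consumed and discarded).
Step 4: next(gen) yields 7, assigned to ans.
Therefore ans = 7.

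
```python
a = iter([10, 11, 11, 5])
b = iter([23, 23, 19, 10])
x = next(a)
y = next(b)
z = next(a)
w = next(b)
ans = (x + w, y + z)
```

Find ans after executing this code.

Step 1: a iterates [10, 11, 11, 5], b iterates [23, 23, 19, 10].
Step 2: x = next(a) = 10, y = next(b) = 23.
Step 3: z = next(a) = 11, w = next(b) = 23.
Step 4: ans = (10 + 23, 23 + 11) = (33, 34).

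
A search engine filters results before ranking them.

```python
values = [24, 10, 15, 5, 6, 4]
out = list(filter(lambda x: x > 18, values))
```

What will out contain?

Step 1: Filter elements > 18:
  24: kept
  10: removed
  15: removed
  5: removed
  6: removed
  4: removed
Therefore out = [24].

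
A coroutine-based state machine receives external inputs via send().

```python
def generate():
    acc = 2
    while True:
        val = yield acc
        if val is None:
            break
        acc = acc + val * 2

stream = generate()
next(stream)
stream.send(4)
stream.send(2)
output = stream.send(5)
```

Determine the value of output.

Step 1: next() -> yield acc=2.
Step 2: send(4) -> val=4, acc = 2 + 4*2 = 10, yield 10.
Step 3: send(2) -> val=2, acc = 10 + 2*2 = 14, yield 14.
Step 4: send(5) -> val=5, acc = 14 + 5*2 = 24, yield 24.
Therefore output = 24.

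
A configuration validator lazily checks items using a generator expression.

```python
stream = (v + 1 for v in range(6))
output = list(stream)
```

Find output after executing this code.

Step 1: For each v in range(6), compute v+1:
  v=0: 0+1 = 1
  v=1: 1+1 = 2
  v=2: 2+1 = 3
  v=3: 3+1 = 4
  v=4: 4+1 = 5
  v=5: 5+1 = 6
Therefore output = [1, 2, 3, 4, 5, 6].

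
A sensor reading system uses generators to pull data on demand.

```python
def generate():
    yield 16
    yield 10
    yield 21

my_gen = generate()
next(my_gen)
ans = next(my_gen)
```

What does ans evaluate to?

Step 1: generate() creates a generator.
Step 2: next(my_gen) yields 16 (consumed and discarded).
Step 3: next(my_gen) yields 10, assigned to ans.
Therefore ans = 10.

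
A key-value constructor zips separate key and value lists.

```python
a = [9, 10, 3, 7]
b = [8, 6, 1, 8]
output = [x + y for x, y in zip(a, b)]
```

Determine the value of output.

Step 1: Add corresponding elements:
  9 + 8 = 17
  10 + 6 = 16
  3 + 1 = 4
  7 + 8 = 15
Therefore output = [17, 16, 4, 15].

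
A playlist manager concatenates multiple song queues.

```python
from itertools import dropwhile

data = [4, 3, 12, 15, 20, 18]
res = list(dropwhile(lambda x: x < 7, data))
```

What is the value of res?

Step 1: dropwhile drops elements while < 7:
  4 < 7: dropped
  3 < 7: dropped
  12: kept (dropping stopped)
Step 2: Remaining elements kept regardless of condition.
Therefore res = [12, 15, 20, 18].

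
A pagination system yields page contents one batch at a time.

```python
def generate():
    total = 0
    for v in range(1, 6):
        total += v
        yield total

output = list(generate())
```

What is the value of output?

Step 1: Generator accumulates running sum:
  v=1: total = 1, yield 1
  v=2: total = 3, yield 3
  v=3: total = 6, yield 6
  v=4: total = 10, yield 10
  v=5: total = 15, yield 15
Therefore output = [1, 3, 6, 10, 15].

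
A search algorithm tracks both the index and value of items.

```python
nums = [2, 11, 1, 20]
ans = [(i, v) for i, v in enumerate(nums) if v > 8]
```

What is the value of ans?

Step 1: Filter enumerate([2, 11, 1, 20]) keeping v > 8:
  (0, 2): 2 <= 8, excluded
  (1, 11): 11 > 8, included
  (2, 1): 1 <= 8, excluded
  (3, 20): 20 > 8, included
Therefore ans = [(1, 11), (3, 20)].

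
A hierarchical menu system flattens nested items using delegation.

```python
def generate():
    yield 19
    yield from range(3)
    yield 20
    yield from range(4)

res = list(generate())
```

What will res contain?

Step 1: Trace yields in order:
  yield 19
  yield 0
  yield 1
  yield 2
  yield 20
  yield 0
  yield 1
  yield 2
  yield 3
Therefore res = [19, 0, 1, 2, 20, 0, 1, 2, 3].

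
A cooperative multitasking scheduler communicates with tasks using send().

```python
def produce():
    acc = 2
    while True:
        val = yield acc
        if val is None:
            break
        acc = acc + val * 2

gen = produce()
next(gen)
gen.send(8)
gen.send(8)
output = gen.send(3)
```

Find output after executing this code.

Step 1: next() -> yield acc=2.
Step 2: send(8) -> val=8, acc = 2 + 8*2 = 18, yield 18.
Step 3: send(8) -> val=8, acc = 18 + 8*2 = 34, yield 34.
Step 4: send(3) -> val=3, acc = 34 + 3*2 = 40, yield 40.
Therefore output = 40.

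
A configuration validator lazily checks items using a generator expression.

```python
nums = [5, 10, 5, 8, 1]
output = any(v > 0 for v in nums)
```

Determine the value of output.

Step 1: Check v > 0 for each element in [5, 10, 5, 8, 1]:
  5 > 0: True
  10 > 0: True
  5 > 0: True
  8 > 0: True
  1 > 0: True
Step 2: any() returns True.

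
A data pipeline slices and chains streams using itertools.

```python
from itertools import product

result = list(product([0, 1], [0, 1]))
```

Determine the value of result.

Step 1: product([0, 1], [0, 1]) gives all pairs:
  (0, 0)
  (0, 1)
  (1, 0)
  (1, 1)
Therefore result = [(0, 0), (0, 1), (1, 0), (1, 1)].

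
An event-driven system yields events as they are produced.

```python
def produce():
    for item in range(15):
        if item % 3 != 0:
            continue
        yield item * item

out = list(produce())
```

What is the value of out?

Step 1: Only yield item**2 when item is divisible by 3:
  item=0: 0 % 3 == 0, yield 0**2 = 0
  item=3: 3 % 3 == 0, yield 3**2 = 9
  item=6: 6 % 3 == 0, yield 6**2 = 36
  item=9: 9 % 3 == 0, yield 9**2 = 81
  item=12: 12 % 3 == 0, yield 12**2 = 144
Therefore out = [0, 9, 36, 81, 144].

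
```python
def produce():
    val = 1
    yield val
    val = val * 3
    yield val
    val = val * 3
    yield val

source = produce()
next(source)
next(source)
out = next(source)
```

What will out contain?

Step 1: Trace through generator execution:
  Yield 1: val starts at 1, yield 1
  Yield 2: val = 1 * 3 = 3, yield 3
  Yield 3: val = 3 * 3 = 9, yield 9
Step 2: First next() gets 1, second next() gets the second value, third next() yields 9.
Therefore out = 9.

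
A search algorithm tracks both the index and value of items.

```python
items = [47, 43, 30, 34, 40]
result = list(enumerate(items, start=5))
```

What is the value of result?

Step 1: enumerate with start=5:
  (5, 47)
  (6, 43)
  (7, 30)
  (8, 34)
  (9, 40)
Therefore result = [(5, 47), (6, 43), (7, 30), (8, 34), (9, 40)].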